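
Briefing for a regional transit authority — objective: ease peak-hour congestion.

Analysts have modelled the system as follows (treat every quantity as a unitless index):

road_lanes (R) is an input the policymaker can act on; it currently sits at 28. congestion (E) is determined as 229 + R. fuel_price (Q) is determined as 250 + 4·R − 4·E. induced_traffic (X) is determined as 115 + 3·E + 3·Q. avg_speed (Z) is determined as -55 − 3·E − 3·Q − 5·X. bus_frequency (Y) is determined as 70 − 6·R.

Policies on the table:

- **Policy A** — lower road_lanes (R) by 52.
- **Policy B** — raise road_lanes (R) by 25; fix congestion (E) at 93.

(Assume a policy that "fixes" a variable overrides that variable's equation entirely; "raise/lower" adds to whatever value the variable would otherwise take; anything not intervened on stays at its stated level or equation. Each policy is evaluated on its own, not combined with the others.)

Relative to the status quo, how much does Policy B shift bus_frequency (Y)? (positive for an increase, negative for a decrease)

Baseline:
  R = 28
  Y = 70 − 6·28 = -98
Policy B (R + 25, E := 93):
  R = 28 + 25 = 53
  Y = 70 − 6·53 = -248
Change in Y: -248 − (-98) = -150

-150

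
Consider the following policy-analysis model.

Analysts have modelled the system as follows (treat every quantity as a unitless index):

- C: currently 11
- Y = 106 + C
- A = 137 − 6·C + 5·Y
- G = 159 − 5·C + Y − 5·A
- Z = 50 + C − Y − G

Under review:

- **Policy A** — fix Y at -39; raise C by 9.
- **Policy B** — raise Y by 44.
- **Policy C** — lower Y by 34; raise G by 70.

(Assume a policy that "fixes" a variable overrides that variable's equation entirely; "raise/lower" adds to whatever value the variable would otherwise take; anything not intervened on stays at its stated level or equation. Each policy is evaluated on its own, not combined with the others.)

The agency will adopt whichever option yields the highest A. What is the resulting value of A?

Policy A (Y := -39, C + 9):
  C = 11 + 9 = 20
  Y = -39
  A = 137 − 6·20 + 5·(-39) = -178
Policy B (Y + 44):
  C = 11
  Y = 106 + 11 (+44 from intervention) = 161
  A = 137 − 6·11 + 5·161 = 876
Policy C (Y − 34, G + 70):
  C = 11
  Y = 106 + 11 (−34 from intervention) = 83
  A = 137 − 6·11 + 5·83 = 486
Comparing — Policy A: A=-178, Policy B: A=876, Policy C: A=486. Highest is 876 (Policy B).

876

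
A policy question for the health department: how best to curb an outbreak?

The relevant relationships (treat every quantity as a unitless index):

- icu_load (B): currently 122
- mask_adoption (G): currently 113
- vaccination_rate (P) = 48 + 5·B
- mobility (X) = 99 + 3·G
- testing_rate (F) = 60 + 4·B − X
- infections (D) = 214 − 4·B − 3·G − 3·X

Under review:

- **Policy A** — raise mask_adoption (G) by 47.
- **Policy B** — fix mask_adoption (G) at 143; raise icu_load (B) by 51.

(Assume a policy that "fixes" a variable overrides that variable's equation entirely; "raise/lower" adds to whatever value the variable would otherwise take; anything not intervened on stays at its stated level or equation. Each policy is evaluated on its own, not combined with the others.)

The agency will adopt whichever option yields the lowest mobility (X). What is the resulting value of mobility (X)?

Policy A (G + 47):
  G = 113 + 47 = 160
  X = 99 + 3·160 = 579
Policy B (G := 143, B + 51):
  G = 143
  X = 99 + 3·143 = 528
Comparing — Policy A: X=579, Policy B: X=528. Lowest is 528 (Policy B).

528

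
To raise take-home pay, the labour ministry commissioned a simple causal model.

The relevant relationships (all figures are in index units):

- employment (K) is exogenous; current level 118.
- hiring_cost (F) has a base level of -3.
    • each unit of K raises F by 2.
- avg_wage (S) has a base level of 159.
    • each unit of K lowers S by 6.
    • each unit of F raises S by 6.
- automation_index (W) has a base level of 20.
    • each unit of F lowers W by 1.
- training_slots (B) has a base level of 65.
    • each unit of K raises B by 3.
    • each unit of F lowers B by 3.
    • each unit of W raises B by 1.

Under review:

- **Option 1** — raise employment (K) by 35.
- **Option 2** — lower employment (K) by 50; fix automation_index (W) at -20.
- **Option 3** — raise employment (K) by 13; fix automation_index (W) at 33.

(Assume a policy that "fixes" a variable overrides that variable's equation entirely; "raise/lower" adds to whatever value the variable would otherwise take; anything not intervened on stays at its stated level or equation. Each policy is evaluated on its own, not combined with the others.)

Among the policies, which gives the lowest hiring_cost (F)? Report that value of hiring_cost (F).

133

Option 1 (K + 35):
  K = 118 + 35 = 153
  F = -3 + 2·153 = 303
Option 2 (K − 50, W := -20):
  K = 118 − 50 = 68
  F = -3 + 2·68 = 133
Option 3 (K + 13, W := 33):
  K = 118 + 13 = 131
  F = -3 + 2·131 = 259
Comparing — Option 1: F=303, Option 2: F=133, Option 3: F=259. Lowest is 133 (Option 2).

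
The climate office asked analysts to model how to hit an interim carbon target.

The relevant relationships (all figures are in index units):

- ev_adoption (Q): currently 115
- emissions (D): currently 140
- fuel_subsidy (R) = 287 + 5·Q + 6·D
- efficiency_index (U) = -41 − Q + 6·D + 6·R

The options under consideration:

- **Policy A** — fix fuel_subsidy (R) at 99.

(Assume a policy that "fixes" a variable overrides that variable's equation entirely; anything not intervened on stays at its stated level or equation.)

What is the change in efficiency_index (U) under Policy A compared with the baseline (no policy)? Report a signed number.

Baseline:
  Q = 115
  D = 140
  R = 287 + 5·115 + 6·140 = 1702
  U = -41 − 115 + 6·140 + 6·1702 = 10896
Policy A (R := 99):
  Q = 115
  D = 140
  R = 99
  U = -41 − 115 + 6·140 + 6·99 = 1278
Change in U: 1278 − 10896 = -9618

-9618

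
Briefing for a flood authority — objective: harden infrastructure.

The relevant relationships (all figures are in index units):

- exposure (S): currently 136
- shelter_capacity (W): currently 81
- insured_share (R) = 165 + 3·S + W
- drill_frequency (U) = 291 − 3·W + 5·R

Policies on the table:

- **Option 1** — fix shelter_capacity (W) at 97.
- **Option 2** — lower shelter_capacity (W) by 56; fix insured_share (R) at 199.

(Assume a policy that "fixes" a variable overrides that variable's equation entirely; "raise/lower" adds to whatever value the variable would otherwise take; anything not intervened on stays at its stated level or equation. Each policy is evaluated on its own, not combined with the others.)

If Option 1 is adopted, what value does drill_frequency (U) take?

Option 1 (W := 97):
  S = 136
  W = 97
  R = 165 + 3·136 + 97 = 670
  U = 291 − 3·97 + 5·670 = 3350

3350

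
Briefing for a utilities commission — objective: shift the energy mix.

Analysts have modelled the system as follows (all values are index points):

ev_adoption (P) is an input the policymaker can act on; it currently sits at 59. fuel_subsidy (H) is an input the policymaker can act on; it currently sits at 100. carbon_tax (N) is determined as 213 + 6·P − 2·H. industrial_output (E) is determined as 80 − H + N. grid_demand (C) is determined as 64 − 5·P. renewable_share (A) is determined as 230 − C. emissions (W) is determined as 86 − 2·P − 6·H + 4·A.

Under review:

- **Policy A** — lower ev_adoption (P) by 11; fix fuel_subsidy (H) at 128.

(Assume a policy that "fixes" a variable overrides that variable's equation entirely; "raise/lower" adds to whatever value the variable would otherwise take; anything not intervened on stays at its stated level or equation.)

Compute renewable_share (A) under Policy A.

Policy A (P − 11, H := 128):
  P = 59 − 11 = 48
  C = 64 − 5·48 = -176
  A = 230 − (-176) = 406

406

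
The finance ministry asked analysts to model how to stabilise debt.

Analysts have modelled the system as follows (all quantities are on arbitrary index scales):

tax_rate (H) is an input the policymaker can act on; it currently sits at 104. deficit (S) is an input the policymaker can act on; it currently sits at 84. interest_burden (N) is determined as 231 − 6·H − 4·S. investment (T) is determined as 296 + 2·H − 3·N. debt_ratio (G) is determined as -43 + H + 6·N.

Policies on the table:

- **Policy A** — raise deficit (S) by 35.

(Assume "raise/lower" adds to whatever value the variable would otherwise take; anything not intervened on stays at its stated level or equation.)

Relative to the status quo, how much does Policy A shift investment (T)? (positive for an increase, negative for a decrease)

Baseline:
  H = 104
  S = 84
  N = 231 − 6·104 − 4·84 = -729
  T = 296 + 2·104 − 3·(-729) = 2691
Policy A (S + 35):
  H = 104
  S = 84 + 35 = 119
  N = 231 − 6·104 − 4·119 = -869
  T = 296 + 2·104 − 3·(-869) = 3111
Change in T: 3111 − 2691 = 420

420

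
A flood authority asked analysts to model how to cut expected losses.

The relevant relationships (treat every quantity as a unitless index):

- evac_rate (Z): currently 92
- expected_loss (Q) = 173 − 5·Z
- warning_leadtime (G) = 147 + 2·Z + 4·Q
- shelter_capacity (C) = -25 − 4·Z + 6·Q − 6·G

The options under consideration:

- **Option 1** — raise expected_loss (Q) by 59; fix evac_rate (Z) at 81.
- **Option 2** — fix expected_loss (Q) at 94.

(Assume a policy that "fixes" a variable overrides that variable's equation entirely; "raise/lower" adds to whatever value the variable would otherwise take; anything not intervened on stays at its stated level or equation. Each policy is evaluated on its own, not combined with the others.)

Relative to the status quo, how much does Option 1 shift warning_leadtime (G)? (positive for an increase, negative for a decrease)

434

Baseline:
  Z = 92
  Q = 173 − 5·92 = -287
  G = 147 + 2·92 + 4·(-287) = -817
Option 1 (Q + 59, Z := 81):
  Z = 81
  Q = 173 − 5·81 (+59 from intervention) = -173
  G = 147 + 2·81 + 4·(-173) = -383
Change in G: -383 − (-817) = 434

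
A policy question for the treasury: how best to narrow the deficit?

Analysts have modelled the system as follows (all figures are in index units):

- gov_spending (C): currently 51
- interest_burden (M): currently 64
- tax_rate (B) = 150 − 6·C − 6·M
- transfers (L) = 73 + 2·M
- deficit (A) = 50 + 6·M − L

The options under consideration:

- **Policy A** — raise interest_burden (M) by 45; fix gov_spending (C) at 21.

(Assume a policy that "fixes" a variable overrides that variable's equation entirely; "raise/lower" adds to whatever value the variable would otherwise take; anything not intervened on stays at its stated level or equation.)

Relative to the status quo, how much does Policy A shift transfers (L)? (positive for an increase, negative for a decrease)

Baseline:
  M = 64
  L = 73 + 2·64 = 201
Policy A (M + 45, C := 21):
  M = 64 + 45 = 109
  L = 73 + 2·109 = 291
Change in L: 291 − 201 = 90

90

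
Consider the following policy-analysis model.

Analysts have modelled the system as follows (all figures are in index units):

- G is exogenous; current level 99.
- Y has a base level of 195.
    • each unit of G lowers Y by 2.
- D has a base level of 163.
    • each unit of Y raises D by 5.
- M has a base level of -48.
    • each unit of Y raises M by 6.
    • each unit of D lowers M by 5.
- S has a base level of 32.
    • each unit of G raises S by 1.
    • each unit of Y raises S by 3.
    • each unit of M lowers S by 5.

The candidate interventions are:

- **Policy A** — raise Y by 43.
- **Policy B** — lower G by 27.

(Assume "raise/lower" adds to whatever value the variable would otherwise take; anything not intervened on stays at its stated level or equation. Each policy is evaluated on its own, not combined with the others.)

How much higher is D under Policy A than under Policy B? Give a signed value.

-55

Policy A (Y + 43):
  G = 99
  Y = 195 − 2·99 (+43 from intervention) = 40
  D = 163 + 5·40 = 363
Policy B (G − 27):
  G = 99 − 27 = 72
  Y = 195 − 2·72 = 51
  D = 163 + 5·51 = 418
D: 363 − 418 = -55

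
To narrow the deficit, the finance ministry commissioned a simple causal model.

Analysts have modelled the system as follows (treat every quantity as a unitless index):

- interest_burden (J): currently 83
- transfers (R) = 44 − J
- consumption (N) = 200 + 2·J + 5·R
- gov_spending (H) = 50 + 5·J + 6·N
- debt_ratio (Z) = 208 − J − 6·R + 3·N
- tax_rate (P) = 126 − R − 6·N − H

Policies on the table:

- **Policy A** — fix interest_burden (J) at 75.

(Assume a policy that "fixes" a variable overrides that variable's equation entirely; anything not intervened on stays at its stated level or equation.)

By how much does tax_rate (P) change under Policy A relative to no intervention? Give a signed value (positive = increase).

Baseline:
  J = 83
  R = 44 − 83 = -39
  N = 200 + 2·83 + 5·(-39) = 171
  H = 50 + 5·83 + 6·171 = 1491
  P = 126 − (-39) − 6·171 − 1491 = -2352
Policy A (J := 75):
  J = 75
  R = 44 − 75 = -31
  N = 200 + 2·75 + 5·(-31) = 195
  H = 50 + 5·75 + 6·195 = 1595
  P = 126 − (-31) − 6·195 − 1595 = -2608
Change in P: -2608 − (-2352) = -256

-256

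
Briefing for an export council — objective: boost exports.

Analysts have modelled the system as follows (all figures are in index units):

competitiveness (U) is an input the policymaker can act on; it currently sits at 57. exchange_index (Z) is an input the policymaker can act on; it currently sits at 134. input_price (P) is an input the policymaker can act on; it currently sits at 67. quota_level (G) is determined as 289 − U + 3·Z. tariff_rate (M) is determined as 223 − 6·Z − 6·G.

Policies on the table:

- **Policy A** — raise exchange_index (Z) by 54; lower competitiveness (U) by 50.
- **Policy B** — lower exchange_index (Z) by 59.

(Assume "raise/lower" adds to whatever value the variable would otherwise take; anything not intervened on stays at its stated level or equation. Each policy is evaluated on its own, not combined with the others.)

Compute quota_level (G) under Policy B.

Policy B (Z − 59):
  U = 57
  Z = 134 − 59 = 75
  G = 289 − 57 + 3·75 = 457

457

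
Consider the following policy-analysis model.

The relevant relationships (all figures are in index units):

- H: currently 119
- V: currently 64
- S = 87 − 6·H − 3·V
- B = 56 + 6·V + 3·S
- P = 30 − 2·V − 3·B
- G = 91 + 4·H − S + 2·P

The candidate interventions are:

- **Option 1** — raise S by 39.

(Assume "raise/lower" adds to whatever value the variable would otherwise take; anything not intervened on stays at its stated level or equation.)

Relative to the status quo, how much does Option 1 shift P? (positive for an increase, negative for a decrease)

Baseline:
  H = 119
  V = 64
  S = 87 − 6·119 − 3·64 = -819
  B = 56 + 6·64 + 3·(-819) = -2017
  P = 30 − 2·64 − 3·(-2017) = 5953
Option 1 (S + 39):
  H = 119
  V = 64
  S = 87 − 6·119 − 3·64 (+39 from intervention) = -780
  B = 56 + 6·64 + 3·(-780) = -1900
  P = 30 − 2·64 − 3·(-1900) = 5602
Change in P: 5602 − 5953 = -351

-351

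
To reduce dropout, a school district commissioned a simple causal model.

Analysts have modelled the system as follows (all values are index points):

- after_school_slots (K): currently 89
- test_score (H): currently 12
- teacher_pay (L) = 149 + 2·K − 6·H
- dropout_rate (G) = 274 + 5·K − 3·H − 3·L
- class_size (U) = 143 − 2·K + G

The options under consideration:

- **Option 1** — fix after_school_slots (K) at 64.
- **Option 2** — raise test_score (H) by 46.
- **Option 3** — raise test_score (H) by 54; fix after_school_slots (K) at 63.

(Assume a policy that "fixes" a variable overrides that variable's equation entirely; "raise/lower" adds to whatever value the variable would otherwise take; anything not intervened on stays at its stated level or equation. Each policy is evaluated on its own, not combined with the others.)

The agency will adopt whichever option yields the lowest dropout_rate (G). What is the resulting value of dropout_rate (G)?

-57

Option 1 (K := 64):
  K = 64
  H = 12
  L = 149 + 2·64 − 6·12 = 205
  G = 274 + 5·64 − 3·12 − 3·205 = -57
Option 2 (H + 46):
  K = 89
  H = 12 + 46 = 58
  L = 149 + 2·89 − 6·58 = -21
  G = 274 + 5·89 − 3·58 − 3·(-21) = 608
Option 3 (H + 54, K := 63):
  K = 63
  H = 12 + 54 = 66
  L = 149 + 2·63 − 6·66 = -121
  G = 274 + 5·63 − 3·66 − 3·(-121) = 754
Comparing — Option 1: G=-57, Option 2: G=608, Option 3: G=754. Lowest is -57 (Option 1).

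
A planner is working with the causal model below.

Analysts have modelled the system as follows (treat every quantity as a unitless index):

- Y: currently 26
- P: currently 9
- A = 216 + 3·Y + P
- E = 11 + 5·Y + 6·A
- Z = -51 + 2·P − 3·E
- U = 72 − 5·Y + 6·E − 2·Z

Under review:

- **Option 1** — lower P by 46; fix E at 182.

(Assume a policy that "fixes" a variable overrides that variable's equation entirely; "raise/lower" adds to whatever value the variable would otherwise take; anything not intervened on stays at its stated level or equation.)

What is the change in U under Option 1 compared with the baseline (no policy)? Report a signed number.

Baseline:
  Y = 26
  P = 9
  A = 216 + 3·26 + 9 = 303
  E = 11 + 5·26 + 6·303 = 1959
  Z = -51 + 2·9 − 3·1959 = -5910
  U = 72 − 5·26 + 6·1959 − 2·(-5910) = 23516
Option 1 (P − 46, E := 182):
  Y = 26
  P = 9 − 46 = -37
  A = 216 + 3·26 + (-37) = 257
  E = 182
  Z = -51 + 2·(-37) − 3·182 = -671
  U = 72 − 5·26 + 6·182 − 2·(-671) = 2376
Change in U: 2376 − 23516 = -21140

-21140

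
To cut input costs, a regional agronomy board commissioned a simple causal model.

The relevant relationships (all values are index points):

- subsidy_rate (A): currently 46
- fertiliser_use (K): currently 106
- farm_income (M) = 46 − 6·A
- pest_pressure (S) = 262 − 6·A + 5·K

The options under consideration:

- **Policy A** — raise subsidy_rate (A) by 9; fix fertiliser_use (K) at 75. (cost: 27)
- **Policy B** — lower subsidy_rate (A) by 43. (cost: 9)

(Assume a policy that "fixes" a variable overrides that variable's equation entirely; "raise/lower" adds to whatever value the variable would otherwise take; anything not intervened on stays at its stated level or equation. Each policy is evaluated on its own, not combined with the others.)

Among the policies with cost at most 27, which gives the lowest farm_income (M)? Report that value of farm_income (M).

Policy A (A + 9, K := 75):
  A = 46 + 9 = 55
  M = 46 − 6·55 = -284
Policy B (A − 43):
  A = 46 − 43 = 3
  M = 46 − 6·3 = 28
Comparing — Policy A: M=-284, Policy B: M=28. Lowest is -284 (Policy A).

-284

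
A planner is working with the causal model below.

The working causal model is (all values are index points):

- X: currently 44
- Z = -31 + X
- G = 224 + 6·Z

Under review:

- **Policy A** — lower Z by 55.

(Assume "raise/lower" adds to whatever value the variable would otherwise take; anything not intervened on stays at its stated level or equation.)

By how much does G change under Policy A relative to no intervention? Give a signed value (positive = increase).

Baseline:
  X = 44
  Z = -31 + 44 = 13
  G = 224 + 6·13 = 302
Policy A (Z − 55):
  X = 44
  Z = -31 + 44 (−55 from intervention) = -42
  G = 224 + 6·(-42) = -28
Change in G: -28 − 302 = -330

-330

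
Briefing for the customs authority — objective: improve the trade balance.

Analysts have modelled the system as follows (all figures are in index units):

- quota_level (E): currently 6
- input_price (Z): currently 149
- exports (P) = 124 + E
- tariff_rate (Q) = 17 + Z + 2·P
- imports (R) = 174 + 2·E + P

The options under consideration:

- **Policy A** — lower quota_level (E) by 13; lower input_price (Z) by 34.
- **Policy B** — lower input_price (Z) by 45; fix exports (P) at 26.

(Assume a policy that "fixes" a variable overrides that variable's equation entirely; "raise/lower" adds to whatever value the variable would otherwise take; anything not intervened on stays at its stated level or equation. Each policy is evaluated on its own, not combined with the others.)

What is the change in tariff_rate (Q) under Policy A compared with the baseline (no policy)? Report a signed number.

Baseline:
  E = 6
  Z = 149
  P = 124 + 6 = 130
  Q = 17 + 149 + 2·130 = 426
Policy A (E − 13, Z − 34):
  E = 6 − 13 = -7
  Z = 149 − 34 = 115
  P = 124 + (-7) = 117
  Q = 17 + 115 + 2·117 = 366
Change in Q: 366 − 426 = -60

-60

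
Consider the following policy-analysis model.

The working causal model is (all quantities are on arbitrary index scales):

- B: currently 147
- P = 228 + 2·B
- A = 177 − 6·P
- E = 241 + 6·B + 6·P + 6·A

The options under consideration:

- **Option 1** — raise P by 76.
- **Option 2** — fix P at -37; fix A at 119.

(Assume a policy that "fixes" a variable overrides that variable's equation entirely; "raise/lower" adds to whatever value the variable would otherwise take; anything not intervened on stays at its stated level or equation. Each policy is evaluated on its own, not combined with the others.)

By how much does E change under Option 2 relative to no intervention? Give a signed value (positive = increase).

15090

Baseline:
  B = 147
  P = 228 + 2·147 = 522
  A = 177 − 6·522 = -2955
  E = 241 + 6·147 + 6·522 + 6·(-2955) = -13475
Option 2 (P := -37, A := 119):
  B = 147
  P = -37
  A = 119
  E = 241 + 6·147 + 6·(-37) + 6·119 = 1615
Change in E: 1615 − (-13475) = 15090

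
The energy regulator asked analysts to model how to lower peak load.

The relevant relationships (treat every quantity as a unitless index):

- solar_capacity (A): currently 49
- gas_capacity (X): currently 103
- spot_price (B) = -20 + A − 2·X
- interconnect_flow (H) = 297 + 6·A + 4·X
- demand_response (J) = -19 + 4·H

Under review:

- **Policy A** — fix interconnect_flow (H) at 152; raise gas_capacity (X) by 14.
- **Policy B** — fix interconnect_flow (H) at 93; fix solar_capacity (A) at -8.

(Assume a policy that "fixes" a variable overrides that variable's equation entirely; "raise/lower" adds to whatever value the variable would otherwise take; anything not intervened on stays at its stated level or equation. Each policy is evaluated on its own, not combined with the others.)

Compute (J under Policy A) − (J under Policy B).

Policy A (H := 152, X + 14):
  A = 49
  X = 103 + 14 = 117
  H = 152
  J = -19 + 4·152 = 589
Policy B (H := 93, A := -8):
  A = -8
  X = 103
  H = 93
  J = -19 + 4·93 = 353
J: 589 − 353 = 236

236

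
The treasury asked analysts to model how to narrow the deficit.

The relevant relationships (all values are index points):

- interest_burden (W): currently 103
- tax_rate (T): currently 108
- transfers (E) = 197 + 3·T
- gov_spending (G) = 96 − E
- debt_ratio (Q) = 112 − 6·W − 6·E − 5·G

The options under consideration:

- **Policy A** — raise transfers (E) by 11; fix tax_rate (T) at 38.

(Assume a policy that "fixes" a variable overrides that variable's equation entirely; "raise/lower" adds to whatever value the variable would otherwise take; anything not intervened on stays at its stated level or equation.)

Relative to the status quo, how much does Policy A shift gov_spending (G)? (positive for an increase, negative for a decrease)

199

Baseline:
  T = 108
  E = 197 + 3·108 = 521
  G = 96 − 521 = -425
Policy A (E + 11, T := 38):
  T = 38
  E = 197 + 3·38 (+11 from intervention) = 322
  G = 96 − 322 = -226
Change in G: -226 − (-425) = 199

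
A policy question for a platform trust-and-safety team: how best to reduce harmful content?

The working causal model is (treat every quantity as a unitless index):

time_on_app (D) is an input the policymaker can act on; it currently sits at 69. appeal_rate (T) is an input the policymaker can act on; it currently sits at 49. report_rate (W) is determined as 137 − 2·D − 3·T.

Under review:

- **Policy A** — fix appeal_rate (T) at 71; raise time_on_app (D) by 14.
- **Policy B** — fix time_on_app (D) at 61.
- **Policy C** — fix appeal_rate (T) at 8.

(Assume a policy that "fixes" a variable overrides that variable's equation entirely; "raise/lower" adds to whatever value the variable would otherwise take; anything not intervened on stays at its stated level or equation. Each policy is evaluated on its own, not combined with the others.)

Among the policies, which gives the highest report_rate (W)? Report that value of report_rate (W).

Policy A (T := 71, D + 14):
  D = 69 + 14 = 83
  T = 71
  W = 137 − 2·83 − 3·71 = -242
Policy B (D := 61):
  D = 61
  T = 49
  W = 137 − 2·61 − 3·49 = -132
Policy C (T := 8):
  D = 69
  T = 8
  W = 137 − 2·69 − 3·8 = -25
Comparing — Policy A: W=-242, Policy B: W=-132, Policy C: W=-25. Highest is -25 (Policy C).

-25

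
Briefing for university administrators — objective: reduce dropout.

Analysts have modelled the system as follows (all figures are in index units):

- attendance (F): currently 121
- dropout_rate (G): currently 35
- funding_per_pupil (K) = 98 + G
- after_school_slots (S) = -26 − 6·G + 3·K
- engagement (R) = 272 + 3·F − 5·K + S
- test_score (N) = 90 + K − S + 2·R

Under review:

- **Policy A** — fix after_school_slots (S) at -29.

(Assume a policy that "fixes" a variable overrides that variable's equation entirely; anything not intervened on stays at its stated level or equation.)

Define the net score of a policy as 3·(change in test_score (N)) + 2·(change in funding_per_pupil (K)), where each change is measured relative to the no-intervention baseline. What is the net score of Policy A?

-576

Baseline:
  F = 121
  G = 35
  K = 98 + 35 = 133
  S = -26 − 6·35 + 3·133 = 163
  R = 272 + 3·121 − 5·133 + 163 = 133
  N = 90 + 133 − 163 + 2·133 = 326
Policy A (S := -29):
  F = 121
  G = 35
  K = 98 + 35 = 133
  S = -29
  R = 272 + 3·121 − 5·133 + (-29) = -59
  N = 90 + 133 − (-29) + 2·(-59) = 134
ΔN = 134 − 326 = -192; ΔK = 133 − 133 = 0
Score = 3·(-192) + 2·0 = -576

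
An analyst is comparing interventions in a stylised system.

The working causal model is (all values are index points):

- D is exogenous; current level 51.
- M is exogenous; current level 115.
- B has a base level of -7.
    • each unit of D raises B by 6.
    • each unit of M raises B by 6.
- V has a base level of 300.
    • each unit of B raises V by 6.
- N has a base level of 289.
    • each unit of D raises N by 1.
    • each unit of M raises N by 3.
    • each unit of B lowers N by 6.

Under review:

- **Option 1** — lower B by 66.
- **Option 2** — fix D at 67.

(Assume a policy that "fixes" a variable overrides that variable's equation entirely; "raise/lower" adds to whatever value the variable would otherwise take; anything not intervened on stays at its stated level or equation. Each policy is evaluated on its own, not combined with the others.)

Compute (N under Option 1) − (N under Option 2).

Option 1 (B − 66):
  D = 51
  M = 115
  B = -7 + 6·51 + 6·115 (−66 from intervention) = 923
  N = 289 + 51 + 3·115 − 6·923 = -4853
Option 2 (D := 67):
  D = 67
  M = 115
  B = -7 + 6·67 + 6·115 = 1085
  N = 289 + 67 + 3·115 − 6·1085 = -5809
N: -4853 − (-5809) = 956

956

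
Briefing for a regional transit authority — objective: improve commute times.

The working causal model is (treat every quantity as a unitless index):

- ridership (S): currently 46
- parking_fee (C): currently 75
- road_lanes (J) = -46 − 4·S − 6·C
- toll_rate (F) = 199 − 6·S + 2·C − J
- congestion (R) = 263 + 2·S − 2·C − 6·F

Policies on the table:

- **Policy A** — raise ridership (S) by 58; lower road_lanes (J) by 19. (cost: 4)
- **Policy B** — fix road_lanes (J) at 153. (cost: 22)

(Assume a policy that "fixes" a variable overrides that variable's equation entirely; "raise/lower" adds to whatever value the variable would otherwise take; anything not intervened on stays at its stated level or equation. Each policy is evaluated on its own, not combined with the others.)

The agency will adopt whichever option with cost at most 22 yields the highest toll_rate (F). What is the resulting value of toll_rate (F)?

656

Policy A (S + 58, J − 19):
  S = 46 + 58 = 104
  C = 75
  J = -46 − 4·104 − 6·75 (−19 from intervention) = -931
  F = 199 − 6·104 + 2·75 − (-931) = 656
Policy B (J := 153):
  S = 46
  C = 75
  J = 153
  F = 199 − 6·46 + 2·75 − 153 = -80
Comparing — Policy A: F=656, Policy B: F=-80. Highest is 656 (Policy A).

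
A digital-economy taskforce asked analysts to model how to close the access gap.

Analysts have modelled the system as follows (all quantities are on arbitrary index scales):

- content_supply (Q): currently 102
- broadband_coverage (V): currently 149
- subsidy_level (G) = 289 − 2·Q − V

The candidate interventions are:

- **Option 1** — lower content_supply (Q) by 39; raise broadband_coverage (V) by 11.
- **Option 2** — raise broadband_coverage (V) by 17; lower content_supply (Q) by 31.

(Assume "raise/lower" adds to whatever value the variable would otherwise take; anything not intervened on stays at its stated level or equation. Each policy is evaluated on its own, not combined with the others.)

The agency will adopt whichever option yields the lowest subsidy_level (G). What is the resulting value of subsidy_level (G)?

Option 1 (Q − 39, V + 11):
  Q = 102 − 39 = 63
  V = 149 + 11 = 160
  G = 289 − 2·63 − 160 = 3
Option 2 (V + 17, Q − 31):
  Q = 102 − 31 = 71
  V = 149 + 17 = 166
  G = 289 − 2·71 − 166 = -19
Comparing — Option 1: G=3, Option 2: G=-19. Lowest is -19 (Option 2).

-19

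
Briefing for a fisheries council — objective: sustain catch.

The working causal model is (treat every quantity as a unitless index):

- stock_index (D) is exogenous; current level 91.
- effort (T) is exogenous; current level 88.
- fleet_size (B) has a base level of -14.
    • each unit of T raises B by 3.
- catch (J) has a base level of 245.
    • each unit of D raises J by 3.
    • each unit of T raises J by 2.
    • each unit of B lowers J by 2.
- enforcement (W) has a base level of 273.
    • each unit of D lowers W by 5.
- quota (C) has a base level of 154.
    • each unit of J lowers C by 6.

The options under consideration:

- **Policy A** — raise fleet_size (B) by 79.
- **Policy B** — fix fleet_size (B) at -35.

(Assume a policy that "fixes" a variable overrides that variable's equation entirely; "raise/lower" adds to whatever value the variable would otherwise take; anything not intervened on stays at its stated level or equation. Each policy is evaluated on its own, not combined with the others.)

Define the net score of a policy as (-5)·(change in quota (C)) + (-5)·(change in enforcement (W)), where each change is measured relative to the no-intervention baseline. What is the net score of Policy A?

Baseline:
  D = 91
  T = 88
  B = -14 + 3·88 = 250
  J = 245 + 3·91 + 2·88 − 2·250 = 194
  W = 273 − 5·91 = -182
  C = 154 − 6·194 = -1010
Policy A (B + 79):
  D = 91
  T = 88
  B = -14 + 3·88 (+79 from intervention) = 329
  J = 245 + 3·91 + 2·88 − 2·329 = 36
  W = 273 − 5·91 = -182
  C = 154 − 6·36 = -62
ΔC = -62 − (-1010) = 948; ΔW = -182 − (-182) = 0
Score = (-5)·948 + (-5)·0 = -4740

-4740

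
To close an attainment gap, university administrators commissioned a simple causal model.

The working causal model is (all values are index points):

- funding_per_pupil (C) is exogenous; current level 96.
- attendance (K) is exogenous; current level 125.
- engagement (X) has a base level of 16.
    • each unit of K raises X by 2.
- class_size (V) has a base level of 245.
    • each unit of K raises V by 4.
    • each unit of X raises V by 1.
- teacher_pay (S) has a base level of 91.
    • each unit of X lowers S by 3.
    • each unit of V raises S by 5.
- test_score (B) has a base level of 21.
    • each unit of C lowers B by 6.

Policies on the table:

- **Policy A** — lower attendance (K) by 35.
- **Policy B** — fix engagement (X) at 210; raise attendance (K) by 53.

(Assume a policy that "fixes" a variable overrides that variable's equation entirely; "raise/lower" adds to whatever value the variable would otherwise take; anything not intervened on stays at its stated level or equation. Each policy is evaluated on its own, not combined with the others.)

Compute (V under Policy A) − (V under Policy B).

-366

Policy A (K − 35):
  K = 125 − 35 = 90
  X = 16 + 2·90 = 196
  V = 245 + 4·90 + 196 = 801
Policy B (X := 210, K + 53):
  K = 125 + 53 = 178
  X = 210
  V = 245 + 4·178 + 210 = 1167
V: 801 − 1167 = -366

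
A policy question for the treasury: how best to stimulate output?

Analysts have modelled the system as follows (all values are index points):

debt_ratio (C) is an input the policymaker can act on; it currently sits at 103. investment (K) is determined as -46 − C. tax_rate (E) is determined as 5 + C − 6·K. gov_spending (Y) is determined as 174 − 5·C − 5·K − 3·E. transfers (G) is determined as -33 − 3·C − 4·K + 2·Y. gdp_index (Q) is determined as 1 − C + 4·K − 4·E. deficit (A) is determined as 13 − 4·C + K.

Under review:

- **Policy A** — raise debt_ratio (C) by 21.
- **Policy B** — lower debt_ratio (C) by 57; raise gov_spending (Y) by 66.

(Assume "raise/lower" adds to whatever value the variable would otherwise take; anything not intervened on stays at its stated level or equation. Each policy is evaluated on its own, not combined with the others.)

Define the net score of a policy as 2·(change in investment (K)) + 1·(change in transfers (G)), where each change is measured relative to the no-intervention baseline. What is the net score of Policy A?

-903

Baseline:
  C = 103
  K = -46 − 103 = -149
  E = 5 + 103 − 6·(-149) = 1002
  Y = 174 − 5·103 − 5·(-149) − 3·1002 = -2602
  G = -33 − 3·103 − 4·(-149) + 2·(-2602) = -4950
Policy A (C + 21):
  C = 103 + 21 = 124
  K = -46 − 124 = -170
  E = 5 + 124 − 6·(-170) = 1149
  Y = 174 − 5·124 − 5·(-170) − 3·1149 = -3043
  G = -33 − 3·124 − 4·(-170) + 2·(-3043) = -5811
ΔK = -170 − (-149) = -21; ΔG = -5811 − (-4950) = -861
Score = 2·(-21) + 1·(-861) = -903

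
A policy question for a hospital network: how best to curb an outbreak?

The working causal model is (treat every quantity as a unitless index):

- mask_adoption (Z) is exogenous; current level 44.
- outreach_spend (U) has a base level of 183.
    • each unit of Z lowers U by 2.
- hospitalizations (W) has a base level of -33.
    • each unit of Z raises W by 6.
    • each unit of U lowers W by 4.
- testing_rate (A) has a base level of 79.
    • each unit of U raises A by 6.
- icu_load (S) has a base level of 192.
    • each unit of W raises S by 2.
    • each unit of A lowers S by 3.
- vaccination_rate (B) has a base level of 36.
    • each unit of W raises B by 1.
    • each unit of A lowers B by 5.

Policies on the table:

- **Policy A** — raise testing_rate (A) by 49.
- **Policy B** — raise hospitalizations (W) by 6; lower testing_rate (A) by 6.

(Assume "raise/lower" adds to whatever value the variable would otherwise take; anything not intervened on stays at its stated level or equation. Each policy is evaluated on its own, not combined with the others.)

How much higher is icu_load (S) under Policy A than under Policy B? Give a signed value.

-177

Policy A (A + 49):
  Z = 44
  U = 183 − 2·44 = 95
  W = -33 + 6·44 − 4·95 = -149
  A = 79 + 6·95 (+49 from intervention) = 698
  S = 192 + 2·(-149) − 3·698 = -2200
Policy B (W + 6, A − 6):
  Z = 44
  U = 183 − 2·44 = 95
  W = -33 + 6·44 − 4·95 (+6 from intervention) = -143
  A = 79 + 6·95 (−6 from intervention) = 643
  S = 192 + 2·(-143) − 3·643 = -2023
S: -2200 − (-2023) = -177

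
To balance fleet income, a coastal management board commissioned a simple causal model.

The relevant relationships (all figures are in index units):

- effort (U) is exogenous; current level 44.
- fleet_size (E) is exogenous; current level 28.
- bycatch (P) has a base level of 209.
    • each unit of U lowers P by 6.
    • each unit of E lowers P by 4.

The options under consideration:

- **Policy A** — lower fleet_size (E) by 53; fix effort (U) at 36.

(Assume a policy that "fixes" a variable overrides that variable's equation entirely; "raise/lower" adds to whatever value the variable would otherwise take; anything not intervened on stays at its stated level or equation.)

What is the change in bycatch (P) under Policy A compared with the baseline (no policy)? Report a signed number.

Baseline:
  U = 44
  E = 28
  P = 209 − 6·44 − 4·28 = -167
Policy A (E − 53, U := 36):
  U = 36
  E = 28 − 53 = -25
  P = 209 − 6·36 − 4·(-25) = 93
Change in P: 93 − (-167) = 260

260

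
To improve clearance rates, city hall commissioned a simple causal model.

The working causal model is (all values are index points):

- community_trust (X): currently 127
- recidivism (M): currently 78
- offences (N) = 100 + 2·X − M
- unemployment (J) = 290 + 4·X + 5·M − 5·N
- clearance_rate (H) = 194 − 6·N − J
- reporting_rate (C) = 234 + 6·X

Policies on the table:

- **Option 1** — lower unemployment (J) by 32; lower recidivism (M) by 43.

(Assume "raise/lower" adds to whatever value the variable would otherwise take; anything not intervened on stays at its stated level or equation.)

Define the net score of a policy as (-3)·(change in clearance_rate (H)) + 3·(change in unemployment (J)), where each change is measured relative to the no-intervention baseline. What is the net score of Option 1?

-1998

Baseline:
  X = 127
  M = 78
  N = 100 + 2·127 − 78 = 276
  J = 290 + 4·127 + 5·78 − 5·276 = -192
  H = 194 − 6·276 − (-192) = -1270
Option 1 (J − 32, M − 43):
  X = 127
  M = 78 − 43 = 35
  N = 100 + 2·127 − 35 = 319
  J = 290 + 4·127 + 5·35 − 5·319 (−32 from intervention) = -654
  H = 194 − 6·319 − (-654) = -1066
ΔH = -1066 − (-1270) = 204; ΔJ = -654 − (-192) = -462
Score = (-3)·204 + 3·(-462) = -1998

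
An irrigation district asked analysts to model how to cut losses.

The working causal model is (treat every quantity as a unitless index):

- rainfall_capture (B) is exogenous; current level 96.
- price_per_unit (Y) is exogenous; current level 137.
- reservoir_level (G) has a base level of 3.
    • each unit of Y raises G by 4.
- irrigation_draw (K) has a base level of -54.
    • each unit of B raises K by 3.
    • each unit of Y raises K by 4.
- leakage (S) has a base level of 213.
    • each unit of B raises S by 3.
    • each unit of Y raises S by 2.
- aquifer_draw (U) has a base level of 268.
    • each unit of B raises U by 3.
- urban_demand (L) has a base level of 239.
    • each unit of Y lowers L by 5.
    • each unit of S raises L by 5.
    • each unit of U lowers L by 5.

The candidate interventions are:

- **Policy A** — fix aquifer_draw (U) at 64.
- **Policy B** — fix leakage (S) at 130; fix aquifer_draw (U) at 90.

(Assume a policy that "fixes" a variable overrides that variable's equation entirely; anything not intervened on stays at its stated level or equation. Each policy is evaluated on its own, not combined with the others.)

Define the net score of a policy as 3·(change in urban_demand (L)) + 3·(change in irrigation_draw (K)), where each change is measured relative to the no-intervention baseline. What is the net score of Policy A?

Baseline:
  B = 96
  Y = 137
  K = -54 + 3·96 + 4·137 = 782
  S = 213 + 3·96 + 2·137 = 775
  U = 268 + 3·96 = 556
  L = 239 − 5·137 + 5·775 − 5·556 = 649
Policy A (U := 64):
  B = 96
  Y = 137
  K = -54 + 3·96 + 4·137 = 782
  S = 213 + 3·96 + 2·137 = 775
  U = 64
  L = 239 − 5·137 + 5·775 − 5·64 = 3109
ΔL = 3109 − 649 = 2460; ΔK = 782 − 782 = 0
Score = 3·2460 + 3·0 = 7380

7380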